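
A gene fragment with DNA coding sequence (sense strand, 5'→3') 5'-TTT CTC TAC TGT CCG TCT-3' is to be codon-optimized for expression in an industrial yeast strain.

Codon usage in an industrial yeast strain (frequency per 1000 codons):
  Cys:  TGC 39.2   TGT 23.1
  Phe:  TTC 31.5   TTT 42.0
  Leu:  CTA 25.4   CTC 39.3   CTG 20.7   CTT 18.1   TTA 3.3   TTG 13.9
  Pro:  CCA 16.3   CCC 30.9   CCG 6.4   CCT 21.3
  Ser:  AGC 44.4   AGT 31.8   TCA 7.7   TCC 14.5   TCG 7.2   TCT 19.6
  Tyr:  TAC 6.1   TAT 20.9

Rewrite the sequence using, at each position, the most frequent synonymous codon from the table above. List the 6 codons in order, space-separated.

TTT CTC TAT TGC CCC AGC

Codon 1 (Phe): best is TTT at 42.0.
Codon 2 (Leu): best is CTC at 39.3.
Codon 3 (Tyr): best is TAT at 20.9.
Codon 4 (Cys): best is TGC at 39.2.
Codon 5 (Pro): best is CCC at 30.9.
Codon 6 (Ser): best is AGC at 44.4.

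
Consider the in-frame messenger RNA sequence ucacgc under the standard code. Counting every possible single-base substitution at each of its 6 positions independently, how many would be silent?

Codon 1 (UCA, Ser): 3 synonymous substitutions.
Codon 2 (CGC, Arg): 3 synonymous substitutions.
Total: 3 + 3 = 6.

6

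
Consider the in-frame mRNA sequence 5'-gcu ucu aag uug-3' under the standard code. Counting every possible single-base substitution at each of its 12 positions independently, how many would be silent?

Codon 1 (GCU, Ala): 3 synonymous substitutions.
Codon 2 (UCU, Ser): 3 synonymous substitutions.
Codon 3 (AAG, Lys): 1 synonymous substitution.
Codon 4 (UUG, Leu): 2 synonymous substitutions.
Total: 3 + 3 + 1 + 2 = 9.

9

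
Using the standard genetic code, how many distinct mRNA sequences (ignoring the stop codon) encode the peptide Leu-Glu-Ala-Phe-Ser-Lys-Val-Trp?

Leu: 6 codons.
Glu: 2 codons.
Ala: 4 codons.
Phe: 2 codons.
Ser: 6 codons.
Lys: 2 codons.
Val: 4 codons.
Trp: 1 codon.
6 × 2 × 4 × 2 × 6 × 2 × 4 × 1 = 4608.

4608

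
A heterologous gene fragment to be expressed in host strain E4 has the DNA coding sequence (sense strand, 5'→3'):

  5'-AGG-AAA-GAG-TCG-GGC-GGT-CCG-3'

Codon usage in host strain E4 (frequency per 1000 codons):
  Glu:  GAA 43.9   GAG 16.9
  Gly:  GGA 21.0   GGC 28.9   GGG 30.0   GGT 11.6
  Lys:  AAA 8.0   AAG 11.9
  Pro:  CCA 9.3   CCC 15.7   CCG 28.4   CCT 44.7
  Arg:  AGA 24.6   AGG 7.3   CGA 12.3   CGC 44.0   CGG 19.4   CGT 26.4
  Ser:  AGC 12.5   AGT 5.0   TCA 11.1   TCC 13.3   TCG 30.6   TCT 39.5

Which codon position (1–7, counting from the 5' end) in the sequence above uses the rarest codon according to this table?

1

Codon 1 AGG (Arg): 7.3 per 1000.
Codon 2 AAA (Lys): 8.0 per 1000.
Codon 3 GAG (Glu): 16.9 per 1000.
Codon 4 TCG (Ser): 30.6 per 1000.
Codon 5 GGC (Gly): 28.9 per 1000.
Codon 6 GGT (Gly): 11.6 per 1000.
Codon 7 CCG (Pro): 28.4 per 1000.
Lowest frequency is 7.3 at codon 1.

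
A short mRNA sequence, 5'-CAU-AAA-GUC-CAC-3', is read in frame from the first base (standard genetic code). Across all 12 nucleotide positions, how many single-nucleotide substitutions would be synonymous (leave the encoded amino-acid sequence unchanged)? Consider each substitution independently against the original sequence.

6

Codon 1 (CAU, His): 1 synonymous substitution.
Codon 2 (AAA, Lys): 1 synonymous substitution.
Codon 3 (GUC, Val): 3 synonymous substitutions.
Codon 4 (CAC, His): 1 synonymous substitution.
Total: 1 + 1 + 3 + 1 = 6.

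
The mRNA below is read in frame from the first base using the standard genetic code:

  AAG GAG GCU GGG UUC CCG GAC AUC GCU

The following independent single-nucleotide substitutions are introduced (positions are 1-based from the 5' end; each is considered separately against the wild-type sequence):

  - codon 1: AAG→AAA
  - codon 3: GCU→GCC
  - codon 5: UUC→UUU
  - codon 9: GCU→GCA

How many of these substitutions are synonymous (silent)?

Codon 1: AAG (Lys) → AAA (Lys) — synonymous.
Codon 3: GCU (Ala) → GCC (Ala) — synonymous.
Codon 5: UUC (Phe) → UUU (Phe) — synonymous.
Codon 9: GCU (Ala) → GCA (Ala) — synonymous.
Synonymous: 4 of 4.

4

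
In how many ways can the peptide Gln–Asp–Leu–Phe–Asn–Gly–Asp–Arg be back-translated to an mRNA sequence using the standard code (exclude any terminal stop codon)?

4608

Gln: 2 codons.
Asp: 2 codons.
Leu: 6 codons.
Phe: 2 codons.
Asn: 2 codons.
Gly: 4 codons.
Asp: 2 codons.
Arg: 6 codons.
2 × 2 × 6 × 2 × 2 × 4 × 2 × 6 = 4608.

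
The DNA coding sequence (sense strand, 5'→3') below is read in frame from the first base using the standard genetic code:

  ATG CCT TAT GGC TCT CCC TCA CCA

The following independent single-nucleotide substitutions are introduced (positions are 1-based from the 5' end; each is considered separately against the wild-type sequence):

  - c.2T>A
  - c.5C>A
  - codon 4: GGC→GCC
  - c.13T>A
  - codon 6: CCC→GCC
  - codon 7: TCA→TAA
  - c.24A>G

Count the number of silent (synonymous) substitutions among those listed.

Codon 1: ATG (Met) → AAG (Lys) — missense.
Codon 2: CCT (Pro) → CAT (His) — missense.
Codon 4: GGC (Gly) → GCC (Ala) — missense.
Codon 5: TCT (Ser) → ACT (Thr) — missense.
Codon 6: CCC (Pro) → GCC (Ala) — missense.
Codon 7: TCA (Ser) → TAA (Stop) — nonsense.
Codon 8: CCA (Pro) → CCG (Pro) — synonymous.
Synonymous: 1 of 7.

1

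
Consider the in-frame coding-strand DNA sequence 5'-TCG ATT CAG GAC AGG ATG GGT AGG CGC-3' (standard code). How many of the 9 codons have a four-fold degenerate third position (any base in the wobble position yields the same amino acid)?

Codon 1 TCG (Ser): third position 4-fold.
Codon 2 ATT (Ile): third position 3-fold.
Codon 3 CAG (Gln): third position 2-fold.
Codon 4 GAC (Asp): third position 2-fold.
Codon 5 AGG (Arg): third position 2-fold.
Codon 6 ATG (Met): third position 1-fold.
Codon 7 GGT (Gly): third position 4-fold.
Codon 8 AGG (Arg): third position 2-fold.
Codon 9 CGC (Arg): third position 4-fold.
Four-fold degenerate third positions: 3.

3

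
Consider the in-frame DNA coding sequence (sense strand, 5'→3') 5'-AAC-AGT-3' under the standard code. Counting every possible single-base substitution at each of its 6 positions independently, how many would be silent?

Codon 1 (AAC, Asn): 1 synonymous substitution.
Codon 2 (AGT, Ser): 1 synonymous substitution.
Total: 1 + 1 = 2.

2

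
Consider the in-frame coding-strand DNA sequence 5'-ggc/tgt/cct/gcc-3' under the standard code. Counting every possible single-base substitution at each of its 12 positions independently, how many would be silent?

Codon 1 (GGC, Gly): 3 synonymous substitutions.
Codon 2 (TGT, Cys): 1 synonymous substitution.
Codon 3 (CCT, Pro): 3 synonymous substitutions.
Codon 4 (GCC, Ala): 3 synonymous substitutions.
Total: 3 + 1 + 3 + 3 = 10.

10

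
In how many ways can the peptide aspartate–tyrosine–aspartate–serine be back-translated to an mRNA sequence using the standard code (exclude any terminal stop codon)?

48

Asp: 2 codons.
Tyr: 2 codons.
Asp: 2 codons.
Ser: 6 codons.
2 × 2 × 2 × 6 = 48.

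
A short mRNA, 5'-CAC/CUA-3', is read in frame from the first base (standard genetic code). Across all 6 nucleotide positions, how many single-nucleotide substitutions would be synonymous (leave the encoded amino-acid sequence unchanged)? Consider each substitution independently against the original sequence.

Codon 1 (CAC, His): 1 synonymous substitution.
Codon 2 (CUA, Leu): 4 synonymous substitutions.
Total: 1 + 4 = 5.

5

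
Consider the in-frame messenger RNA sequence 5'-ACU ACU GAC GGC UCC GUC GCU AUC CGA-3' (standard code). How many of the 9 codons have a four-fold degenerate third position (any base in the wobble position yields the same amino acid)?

7

Codon 1 ACU (Thr): third position 4-fold.
Codon 2 ACU (Thr): third position 4-fold.
Codon 3 GAC (Asp): third position 2-fold.
Codon 4 GGC (Gly): third position 4-fold.
Codon 5 UCC (Ser): third position 4-fold.
Codon 6 GUC (Val): third position 4-fold.
Codon 7 GCU (Ala): third position 4-fold.
Codon 8 AUC (Ile): third position 3-fold.
Codon 9 CGA (Arg): third position 4-fold.
Four-fold degenerate third positions: 7.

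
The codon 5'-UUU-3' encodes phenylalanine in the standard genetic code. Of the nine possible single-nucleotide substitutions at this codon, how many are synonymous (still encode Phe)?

1

Position 1: none → 0 synonymous.
Position 2: none → 0 synonymous.
Position 3: UUC → 1 synonymous.
Total: 0 + 0 + 1 = 1.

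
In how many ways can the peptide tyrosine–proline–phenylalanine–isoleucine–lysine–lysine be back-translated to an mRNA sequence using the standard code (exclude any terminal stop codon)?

192

Tyr: 2 codons.
Pro: 4 codons.
Phe: 2 codons.
Ile: 3 codons.
Lys: 2 codons.
Lys: 2 codons.
2 × 4 × 2 × 3 × 2 × 2 = 192.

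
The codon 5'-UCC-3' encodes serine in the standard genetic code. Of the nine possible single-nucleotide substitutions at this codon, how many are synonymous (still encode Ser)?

Position 1: none → 0 synonymous.
Position 2: none → 0 synonymous.
Position 3: UCU, UCA, UCG → 3 synonymous.
Total: 0 + 0 + 3 = 3.

3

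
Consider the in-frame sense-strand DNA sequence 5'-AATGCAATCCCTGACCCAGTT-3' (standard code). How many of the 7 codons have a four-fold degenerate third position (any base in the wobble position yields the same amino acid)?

4

Codon 1 AAT (Asn): third position 2-fold.
Codon 2 GCA (Ala): third position 4-fold.
Codon 3 ATC (Ile): third position 3-fold.
Codon 4 CCT (Pro): third position 4-fold.
Codon 5 GAC (Asp): third position 2-fold.
Codon 6 CCA (Pro): third position 4-fold.
Codon 7 GTT (Val): third position 4-fold.
Four-fold degenerate third positions: 4.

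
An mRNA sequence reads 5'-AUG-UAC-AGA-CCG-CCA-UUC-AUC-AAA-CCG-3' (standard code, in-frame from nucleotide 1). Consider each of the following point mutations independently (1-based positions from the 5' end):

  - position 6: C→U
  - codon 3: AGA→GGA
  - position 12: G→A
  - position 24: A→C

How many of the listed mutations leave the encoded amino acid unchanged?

Codon 2: UAC (Tyr) → UAU (Tyr) — synonymous.
Codon 3: AGA (Arg) → GGA (Gly) — missense.
Codon 4: CCG (Pro) → CCA (Pro) — synonymous.
Codon 8: AAA (Lys) → AAC (Asn) — missense.
Synonymous: 2 of 4.

2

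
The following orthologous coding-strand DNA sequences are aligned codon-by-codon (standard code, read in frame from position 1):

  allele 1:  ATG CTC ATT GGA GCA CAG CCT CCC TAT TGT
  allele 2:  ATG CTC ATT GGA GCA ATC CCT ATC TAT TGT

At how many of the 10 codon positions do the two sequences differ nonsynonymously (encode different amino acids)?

Codon 1: ATG Met / ATG Met — identical.
Codon 2: CTC Leu / CTC Leu — identical.
Codon 3: ATT Ile / ATT Ile — identical.
Codon 4: GGA Gly / GGA Gly — identical.
Codon 5: GCA Ala / GCA Ala — identical.
Codon 6: CAG Gln / ATC Ile — nonsynonymous.
Codon 7: CCT Pro / CCT Pro — identical.
Codon 8: CCC Pro / ATC Ile — nonsynonymous.
Codon 9: TAT Tyr / TAT Tyr — identical.
Codon 10: TGT Cys / TGT Cys — identical.
Nonsynonymous differences: 2.

2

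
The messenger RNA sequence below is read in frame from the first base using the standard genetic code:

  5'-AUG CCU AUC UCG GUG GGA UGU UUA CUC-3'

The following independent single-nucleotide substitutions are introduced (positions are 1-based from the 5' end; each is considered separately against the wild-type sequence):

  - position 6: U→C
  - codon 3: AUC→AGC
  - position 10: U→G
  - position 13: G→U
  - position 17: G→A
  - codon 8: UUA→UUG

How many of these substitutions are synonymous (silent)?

2

Codon 2: CCU (Pro) → CCC (Pro) — synonymous.
Codon 3: AUC (Ile) → AGC (Ser) — missense.
Codon 4: UCG (Ser) → GCG (Ala) — missense.
Codon 5: GUG (Val) → UUG (Leu) — missense.
Codon 6: GGA (Gly) → GAA (Glu) — missense.
Codon 8: UUA (Leu) → UUG (Leu) — synonymous.
Synonymous: 2 of 6.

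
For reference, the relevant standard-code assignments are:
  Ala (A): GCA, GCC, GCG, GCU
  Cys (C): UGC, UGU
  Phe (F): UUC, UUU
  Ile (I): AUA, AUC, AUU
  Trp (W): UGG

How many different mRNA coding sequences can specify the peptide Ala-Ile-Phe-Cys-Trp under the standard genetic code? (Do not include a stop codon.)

48

Ala: 4 codons.
Ile: 3 codons.
Phe: 2 codons.
Cys: 2 codons.
Trp: 1 codon.
4 × 3 × 2 × 2 × 1 = 48.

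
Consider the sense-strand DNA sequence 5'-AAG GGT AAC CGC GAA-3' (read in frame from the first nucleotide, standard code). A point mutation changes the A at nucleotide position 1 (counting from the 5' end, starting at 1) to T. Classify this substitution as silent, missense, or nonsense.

nonsense

Position 1 falls in codon 1: AAG → Lys.
After the substitution the codon is TAG → Stop.
The new codon is a stop codon, so this is a nonsense mutation.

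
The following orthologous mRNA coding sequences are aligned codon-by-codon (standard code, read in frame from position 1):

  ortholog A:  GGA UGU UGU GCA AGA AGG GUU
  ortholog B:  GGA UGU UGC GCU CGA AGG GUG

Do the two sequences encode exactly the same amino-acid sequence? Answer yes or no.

Codon 1: GGA Gly / GGA Gly — identical.
Codon 2: UGU Cys / UGU Cys — identical.
Codon 3: UGU Cys / UGC Cys — synonymous.
Codon 4: GCA Ala / GCU Ala — synonymous.
Codon 5: AGA Arg / CGA Arg — synonymous.
Codon 6: AGG Arg / AGG Arg — identical.
Codon 7: GUU Val / GUG Val — synonymous.
Nonsynonymous differences: 0 → same protein.

yes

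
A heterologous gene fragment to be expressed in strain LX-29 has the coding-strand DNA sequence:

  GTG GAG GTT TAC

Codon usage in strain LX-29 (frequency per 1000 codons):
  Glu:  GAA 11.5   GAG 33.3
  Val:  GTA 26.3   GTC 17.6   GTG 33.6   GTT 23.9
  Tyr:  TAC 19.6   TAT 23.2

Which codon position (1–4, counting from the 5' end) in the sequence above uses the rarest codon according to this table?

4

Codon 1 GTG (Val): 33.6 per 1000.
Codon 2 GAG (Glu): 33.3 per 1000.
Codon 3 GTT (Val): 23.9 per 1000.
Codon 4 TAC (Tyr): 19.6 per 1000.
Lowest frequency is 19.6 at codon 4.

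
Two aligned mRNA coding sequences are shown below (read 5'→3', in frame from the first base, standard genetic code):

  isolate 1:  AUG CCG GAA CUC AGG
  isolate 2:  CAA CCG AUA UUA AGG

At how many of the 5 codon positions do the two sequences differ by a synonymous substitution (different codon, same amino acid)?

Codon 1: AUG Met / CAA Gln — nonsynonymous.
Codon 2: CCG Pro / CCG Pro — identical.
Codon 3: GAA Glu / AUA Ile — nonsynonymous.
Codon 4: CUC Leu / UUA Leu — synonymous.
Codon 5: AGG Arg / AGG Arg — identical.
Synonymous differences: 1.

1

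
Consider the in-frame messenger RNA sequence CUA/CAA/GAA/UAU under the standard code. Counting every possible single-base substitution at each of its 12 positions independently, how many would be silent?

Codon 1 (CUA, Leu): 4 synonymous substitutions.
Codon 2 (CAA, Gln): 1 synonymous substitution.
Codon 3 (GAA, Glu): 1 synonymous substitution.
Codon 4 (UAU, Tyr): 1 synonymous substitution.
Total: 4 + 1 + 1 + 1 = 7.

7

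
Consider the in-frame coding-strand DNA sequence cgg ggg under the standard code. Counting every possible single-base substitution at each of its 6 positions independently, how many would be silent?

7

Codon 1 (CGG, Arg): 4 synonymous substitutions.
Codon 2 (GGG, Gly): 3 synonymous substitutions.
Total: 4 + 3 = 7.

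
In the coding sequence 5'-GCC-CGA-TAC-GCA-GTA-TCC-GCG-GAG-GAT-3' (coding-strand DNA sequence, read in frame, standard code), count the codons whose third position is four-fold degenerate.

6

Codon 1 GCC (Ala): third position 4-fold.
Codon 2 CGA (Arg): third position 4-fold.
Codon 3 TAC (Tyr): third position 2-fold.
Codon 4 GCA (Ala): third position 4-fold.
Codon 5 GTA (Val): third position 4-fold.
Codon 6 TCC (Ser): third position 4-fold.
Codon 7 GCG (Ala): third position 4-fold.
Codon 8 GAG (Glu): third position 2-fold.
Codon 9 GAT (Asp): third position 2-fold.
Four-fold degenerate third positions: 6.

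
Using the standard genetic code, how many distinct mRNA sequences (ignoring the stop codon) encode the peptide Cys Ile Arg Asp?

72

Cys: 2 codons.
Ile: 3 codons.
Arg: 6 codons.
Asp: 2 codons.
2 × 3 × 6 × 2 = 72.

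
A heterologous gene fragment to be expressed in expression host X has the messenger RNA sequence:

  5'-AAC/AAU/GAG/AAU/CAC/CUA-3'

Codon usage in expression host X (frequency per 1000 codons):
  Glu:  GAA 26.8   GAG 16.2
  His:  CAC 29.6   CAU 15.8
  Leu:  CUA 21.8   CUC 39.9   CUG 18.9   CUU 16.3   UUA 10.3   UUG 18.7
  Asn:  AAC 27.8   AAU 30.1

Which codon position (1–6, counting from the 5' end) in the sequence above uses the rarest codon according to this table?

3

Codon 1 AAC (Asn): 27.8 per 1000.
Codon 2 AAU (Asn): 30.1 per 1000.
Codon 3 GAG (Glu): 16.2 per 1000.
Codon 4 AAU (Asn): 30.1 per 1000.
Codon 5 CAC (His): 29.6 per 1000.
Codon 6 CUA (Leu): 21.8 per 1000.
Lowest frequency is 16.2 at codon 3.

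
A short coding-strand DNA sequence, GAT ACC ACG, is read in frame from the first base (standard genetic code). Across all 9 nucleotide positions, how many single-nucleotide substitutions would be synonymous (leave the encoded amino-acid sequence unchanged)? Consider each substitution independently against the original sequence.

Codon 1 (GAT, Asp): 1 synonymous substitution.
Codon 2 (ACC, Thr): 3 synonymous substitutions.
Codon 3 (ACG, Thr): 3 synonymous substitutions.
Total: 1 + 3 + 3 = 7.

7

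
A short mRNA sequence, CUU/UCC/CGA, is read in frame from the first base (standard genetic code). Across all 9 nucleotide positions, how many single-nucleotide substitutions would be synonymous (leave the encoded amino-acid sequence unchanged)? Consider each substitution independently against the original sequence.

10

Codon 1 (CUU, Leu): 3 synonymous substitutions.
Codon 2 (UCC, Ser): 3 synonymous substitutions.
Codon 3 (CGA, Arg): 4 synonymous substitutions.
Total: 3 + 3 + 4 = 10.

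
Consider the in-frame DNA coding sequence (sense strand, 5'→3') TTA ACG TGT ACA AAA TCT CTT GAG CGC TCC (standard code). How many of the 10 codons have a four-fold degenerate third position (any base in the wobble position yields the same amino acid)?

Codon 1 TTA (Leu): third position 2-fold.
Codon 2 ACG (Thr): third position 4-fold.
Codon 3 TGT (Cys): third position 2-fold.
Codon 4 ACA (Thr): third position 4-fold.
Codon 5 AAA (Lys): third position 2-fold.
Codon 6 TCT (Ser): third position 4-fold.
Codon 7 CTT (Leu): third position 4-fold.
Codon 8 GAG (Glu): third position 2-fold.
Codon 9 CGC (Arg): third position 4-fold.
Codon 10 TCC (Ser): third position 4-fold.
Four-fold degenerate third positions: 6.

6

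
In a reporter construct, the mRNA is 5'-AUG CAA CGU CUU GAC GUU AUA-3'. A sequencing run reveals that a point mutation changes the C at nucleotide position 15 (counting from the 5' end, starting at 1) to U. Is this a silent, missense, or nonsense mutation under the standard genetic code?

Position 15 falls in codon 5: GAC → Asp.
After the substitution the codon is GAU → Asp.
Both encode Asp, so the change is synonymous.

silent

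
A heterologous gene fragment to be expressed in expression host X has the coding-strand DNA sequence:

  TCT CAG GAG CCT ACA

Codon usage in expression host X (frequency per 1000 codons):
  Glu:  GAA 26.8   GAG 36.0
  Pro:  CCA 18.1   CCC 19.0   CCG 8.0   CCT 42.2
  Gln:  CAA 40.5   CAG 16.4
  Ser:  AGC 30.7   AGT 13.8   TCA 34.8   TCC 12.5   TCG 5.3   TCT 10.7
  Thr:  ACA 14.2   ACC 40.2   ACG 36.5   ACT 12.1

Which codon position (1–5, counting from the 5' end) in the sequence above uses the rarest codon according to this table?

1

Codon 1 TCT (Ser): 10.7 per 1000.
Codon 2 CAG (Gln): 16.4 per 1000.
Codon 3 GAG (Glu): 36.0 per 1000.
Codon 4 CCT (Pro): 42.2 per 1000.
Codon 5 ACA (Thr): 14.2 per 1000.
Lowest frequency is 10.7 at codon 1.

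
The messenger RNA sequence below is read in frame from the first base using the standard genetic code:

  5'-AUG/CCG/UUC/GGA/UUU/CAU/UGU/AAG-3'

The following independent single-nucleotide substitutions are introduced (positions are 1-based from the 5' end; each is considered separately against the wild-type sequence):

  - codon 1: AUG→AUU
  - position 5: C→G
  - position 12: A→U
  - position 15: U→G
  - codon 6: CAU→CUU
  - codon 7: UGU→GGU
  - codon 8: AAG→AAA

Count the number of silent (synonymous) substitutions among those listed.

2

Codon 1: AUG (Met) → AUU (Ile) — missense.
Codon 2: CCG (Pro) → CGG (Arg) — missense.
Codon 4: GGA (Gly) → GGU (Gly) — synonymous.
Codon 5: UUU (Phe) → UUG (Leu) — missense.
Codon 6: CAU (His) → CUU (Leu) — missense.
Codon 7: UGU (Cys) → GGU (Gly) — missense.
Codon 8: AAG (Lys) → AAA (Lys) — synonymous.
Synonymous: 2 of 7.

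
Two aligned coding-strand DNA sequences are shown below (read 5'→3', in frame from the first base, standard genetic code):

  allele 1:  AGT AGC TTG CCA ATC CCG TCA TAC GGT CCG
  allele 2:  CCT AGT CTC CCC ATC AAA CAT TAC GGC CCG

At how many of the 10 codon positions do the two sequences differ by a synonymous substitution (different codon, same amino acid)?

4

Codon 1: AGT Ser / CCT Pro — nonsynonymous.
Codon 2: AGC Ser / AGT Ser — synonymous.
Codon 3: TTG Leu / CTC Leu — synonymous.
Codon 4: CCA Pro / CCC Pro — synonymous.
Codon 5: ATC Ile / ATC Ile — identical.
Codon 6: CCG Pro / AAA Lys — nonsynonymous.
Codon 7: TCA Ser / CAT His — nonsynonymous.
Codon 8: TAC Tyr / TAC Tyr — identical.
Codon 9: GGT Gly / GGC Gly — synonymous.
Codon 10: CCG Pro / CCG Pro — identical.
Synonymous differences: 4.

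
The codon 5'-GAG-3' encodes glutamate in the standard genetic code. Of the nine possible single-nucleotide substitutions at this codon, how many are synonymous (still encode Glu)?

Position 1: none → 0 synonymous.
Position 2: none → 0 synonymous.
Position 3: GAA → 1 synonymous.
Total: 0 + 0 + 1 = 1.

1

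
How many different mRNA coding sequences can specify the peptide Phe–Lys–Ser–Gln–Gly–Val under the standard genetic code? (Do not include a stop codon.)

Phe: 2 codons.
Lys: 2 codons.
Ser: 6 codons.
Gln: 2 codons.
Gly: 4 codons.
Val: 4 codons.
2 × 2 × 6 × 2 × 4 × 4 = 768.

768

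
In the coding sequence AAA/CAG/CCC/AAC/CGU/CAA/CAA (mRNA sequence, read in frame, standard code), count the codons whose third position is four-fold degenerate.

Codon 1 AAA (Lys): third position 2-fold.
Codon 2 CAG (Gln): third position 2-fold.
Codon 3 CCC (Pro): third position 4-fold.
Codon 4 AAC (Asn): third position 2-fold.
Codon 5 CGU (Arg): third position 4-fold.
Codon 6 CAA (Gln): third position 2-fold.
Codon 7 CAA (Gln): third position 2-fold.
Four-fold degenerate third positions: 2.

2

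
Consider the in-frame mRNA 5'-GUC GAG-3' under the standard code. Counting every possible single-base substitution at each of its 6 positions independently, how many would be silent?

Codon 1 (GUC, Val): 3 synonymous substitutions.
Codon 2 (GAG, Glu): 1 synonymous substitution.
Total: 3 + 1 = 4.

4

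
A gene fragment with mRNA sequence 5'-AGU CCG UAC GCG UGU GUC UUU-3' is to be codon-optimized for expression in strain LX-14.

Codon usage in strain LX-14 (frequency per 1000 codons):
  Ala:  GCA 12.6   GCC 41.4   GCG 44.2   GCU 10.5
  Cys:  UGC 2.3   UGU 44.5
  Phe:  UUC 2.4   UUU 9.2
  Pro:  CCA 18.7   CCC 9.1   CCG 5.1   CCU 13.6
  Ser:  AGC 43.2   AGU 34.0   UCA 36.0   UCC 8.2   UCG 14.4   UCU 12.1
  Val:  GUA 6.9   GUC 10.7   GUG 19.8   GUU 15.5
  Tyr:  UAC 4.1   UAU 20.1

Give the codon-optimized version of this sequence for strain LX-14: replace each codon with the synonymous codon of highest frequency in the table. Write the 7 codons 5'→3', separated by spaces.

AGC CCA UAU GCG UGU GUG UUU

Codon 1 (Ser): best is AGC at 43.2.
Codon 2 (Pro): best is CCA at 18.7.
Codon 3 (Tyr): best is UAU at 20.1.
Codon 4 (Ala): best is GCG at 44.2.
Codon 5 (Cys): best is UGU at 44.5.
Codon 6 (Val): best is GUG at 19.8.
Codon 7 (Phe): best is UUU at 9.2.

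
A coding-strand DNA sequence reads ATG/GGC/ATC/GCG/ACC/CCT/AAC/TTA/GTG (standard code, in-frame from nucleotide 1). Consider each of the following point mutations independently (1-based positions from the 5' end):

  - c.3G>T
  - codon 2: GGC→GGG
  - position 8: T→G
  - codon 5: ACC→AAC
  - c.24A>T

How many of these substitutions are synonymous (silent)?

Codon 1: ATG (Met) → ATT (Ile) — missense.
Codon 2: GGC (Gly) → GGG (Gly) — synonymous.
Codon 3: ATC (Ile) → AGC (Ser) — missense.
Codon 5: ACC (Thr) → AAC (Asn) — missense.
Codon 8: TTA (Leu) → TTT (Phe) — missense.
Synonymous: 1 of 5.

1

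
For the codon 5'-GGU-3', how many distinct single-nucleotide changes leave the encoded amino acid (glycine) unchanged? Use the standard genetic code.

3

Position 1: none → 0 synonymous.
Position 2: none → 0 synonymous.
Position 3: GGC, GGA, GGG → 3 synonymous.
Total: 0 + 0 + 3 = 3.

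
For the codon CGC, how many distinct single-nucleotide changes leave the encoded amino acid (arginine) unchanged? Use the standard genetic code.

3

Position 1: none → 0 synonymous.
Position 2: none → 0 synonymous.
Position 3: CGU, CGA, CGG → 3 synonymous.
Total: 0 + 0 + 3 = 3.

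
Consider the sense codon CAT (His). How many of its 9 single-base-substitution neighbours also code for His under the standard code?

1

Position 1: none → 0 synonymous.
Position 2: none → 0 synonymous.
Position 3: CAC → 1 synonymous.
Total: 0 + 0 + 1 = 1.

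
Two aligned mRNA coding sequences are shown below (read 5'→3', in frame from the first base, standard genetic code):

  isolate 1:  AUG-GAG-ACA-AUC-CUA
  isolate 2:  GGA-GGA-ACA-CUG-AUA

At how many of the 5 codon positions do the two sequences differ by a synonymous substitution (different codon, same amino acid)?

Codon 1: AUG Met / GGA Gly — nonsynonymous.
Codon 2: GAG Glu / GGA Gly — nonsynonymous.
Codon 3: ACA Thr / ACA Thr — identical.
Codon 4: AUC Ile / CUG Leu — nonsynonymous.
Codon 5: CUA Leu / AUA Ile — nonsynonymous.
Synonymous differences: 0.

0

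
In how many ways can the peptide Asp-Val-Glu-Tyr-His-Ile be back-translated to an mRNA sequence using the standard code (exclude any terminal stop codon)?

Asp: 2 codons.
Val: 4 codons.
Glu: 2 codons.
Tyr: 2 codons.
His: 2 codons.
Ile: 3 codons.
2 × 4 × 2 × 2 × 2 × 3 = 192.

192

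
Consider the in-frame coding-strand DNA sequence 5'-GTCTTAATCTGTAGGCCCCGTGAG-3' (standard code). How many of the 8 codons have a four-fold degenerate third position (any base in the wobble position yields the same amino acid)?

3

Codon 1 GTC (Val): third position 4-fold.
Codon 2 TTA (Leu): third position 2-fold.
Codon 3 ATC (Ile): third position 3-fold.
Codon 4 TGT (Cys): third position 2-fold.
Codon 5 AGG (Arg): third position 2-fold.
Codon 6 CCC (Pro): third position 4-fold.
Codon 7 CGT (Arg): third position 4-fold.
Codon 8 GAG (Glu): third position 2-fold.
Four-fold degenerate third positions: 3.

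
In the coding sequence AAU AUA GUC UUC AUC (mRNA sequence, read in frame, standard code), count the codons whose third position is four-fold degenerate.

Codon 1 AAU (Asn): third position 2-fold.
Codon 2 AUA (Ile): third position 3-fold.
Codon 3 GUC (Val): third position 4-fold.
Codon 4 UUC (Phe): third position 2-fold.
Codon 5 AUC (Ile): third position 3-fold.
Four-fold degenerate third positions: 1.

1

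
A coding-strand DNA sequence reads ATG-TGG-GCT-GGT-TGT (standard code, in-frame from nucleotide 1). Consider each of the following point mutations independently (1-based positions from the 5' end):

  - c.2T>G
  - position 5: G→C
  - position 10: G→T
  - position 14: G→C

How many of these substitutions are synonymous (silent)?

0

Codon 1: ATG (Met) → AGG (Arg) — missense.
Codon 2: TGG (Trp) → TCG (Ser) — missense.
Codon 4: GGT (Gly) → TGT (Cys) — missense.
Codon 5: TGT (Cys) → TCT (Ser) — missense.
Synonymous: 0 of 4.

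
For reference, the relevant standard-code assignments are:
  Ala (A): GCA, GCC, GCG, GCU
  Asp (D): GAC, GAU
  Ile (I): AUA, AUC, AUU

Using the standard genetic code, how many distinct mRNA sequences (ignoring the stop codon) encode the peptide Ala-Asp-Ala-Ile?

96

Ala: 4 codons.
Asp: 2 codons.
Ala: 4 codons.
Ile: 3 codons.
4 × 2 × 4 × 3 = 96.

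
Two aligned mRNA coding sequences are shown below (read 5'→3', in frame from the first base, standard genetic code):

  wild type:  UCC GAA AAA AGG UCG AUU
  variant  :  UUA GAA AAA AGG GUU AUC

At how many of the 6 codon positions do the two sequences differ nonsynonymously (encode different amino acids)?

Codon 1: UCC Ser / UUA Leu — nonsynonymous.
Codon 2: GAA Glu / GAA Glu — identical.
Codon 3: AAA Lys / AAA Lys — identical.
Codon 4: AGG Arg / AGG Arg — identical.
Codon 5: UCG Ser / GUU Val — nonsynonymous.
Codon 6: AUU Ile / AUC Ile — synonymous.
Nonsynonymous differences: 2.

2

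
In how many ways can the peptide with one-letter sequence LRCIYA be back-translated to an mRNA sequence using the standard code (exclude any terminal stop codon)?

1728

Leu: 6 codons.
Arg: 6 codons.
Cys: 2 codons.
Ile: 3 codons.
Tyr: 2 codons.
Ala: 4 codons.
6 × 6 × 2 × 3 × 2 × 4 = 1728.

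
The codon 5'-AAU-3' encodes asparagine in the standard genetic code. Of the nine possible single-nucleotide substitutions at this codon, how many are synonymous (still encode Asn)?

1

Position 1: none → 0 synonymous.
Position 2: none → 0 synonymous.
Position 3: AAC → 1 synonymous.
Total: 0 + 0 + 1 = 1.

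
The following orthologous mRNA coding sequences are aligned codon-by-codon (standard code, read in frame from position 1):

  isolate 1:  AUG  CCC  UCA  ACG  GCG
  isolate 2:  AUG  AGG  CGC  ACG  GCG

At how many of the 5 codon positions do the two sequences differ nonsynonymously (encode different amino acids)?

Codon 1: AUG Met / AUG Met — identical.
Codon 2: CCC Pro / AGG Arg — nonsynonymous.
Codon 3: UCA Ser / CGC Arg — nonsynonymous.
Codon 4: ACG Thr / ACG Thr — identical.
Codon 5: GCG Ala / GCG Ala — identical.
Nonsynonymous differences: 2.

2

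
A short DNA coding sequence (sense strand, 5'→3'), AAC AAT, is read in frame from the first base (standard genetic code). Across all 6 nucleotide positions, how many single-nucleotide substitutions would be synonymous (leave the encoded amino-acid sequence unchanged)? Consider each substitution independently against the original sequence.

Codon 1 (AAC, Asn): 1 synonymous substitution.
Codon 2 (AAT, Asn): 1 synonymous substitution.
Total: 1 + 1 = 2.

2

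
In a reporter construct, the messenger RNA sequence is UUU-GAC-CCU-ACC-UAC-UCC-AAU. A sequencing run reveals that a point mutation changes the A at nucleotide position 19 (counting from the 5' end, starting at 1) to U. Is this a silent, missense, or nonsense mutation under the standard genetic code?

missense

Position 19 falls in codon 7: AAU → Asn.
After the substitution the codon is UAU → Tyr.
Asn ≠ Tyr, so this is a missense mutation.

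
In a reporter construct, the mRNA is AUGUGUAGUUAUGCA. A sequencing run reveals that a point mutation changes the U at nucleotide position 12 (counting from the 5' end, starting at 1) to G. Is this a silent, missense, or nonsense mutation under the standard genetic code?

nonsense

Position 12 falls in codon 4: UAU → Tyr.
After the substitution the codon is UAG → Stop.
The new codon is a stop codon, so this is a nonsense mutation.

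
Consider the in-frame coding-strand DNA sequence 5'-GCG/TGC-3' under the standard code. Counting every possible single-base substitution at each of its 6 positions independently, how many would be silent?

Codon 1 (GCG, Ala): 3 synonymous substitutions.
Codon 2 (TGC, Cys): 1 synonymous substitution.
Total: 3 + 1 = 4.

4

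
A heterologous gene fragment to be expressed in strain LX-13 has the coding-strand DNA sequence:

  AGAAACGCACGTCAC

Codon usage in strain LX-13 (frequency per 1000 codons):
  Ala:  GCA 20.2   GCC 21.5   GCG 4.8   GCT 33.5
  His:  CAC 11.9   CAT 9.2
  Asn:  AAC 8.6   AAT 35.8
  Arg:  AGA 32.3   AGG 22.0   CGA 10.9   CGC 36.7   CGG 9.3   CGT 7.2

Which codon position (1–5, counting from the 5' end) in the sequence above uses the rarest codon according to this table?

4

Codon 1 AGA (Arg): 32.3 per 1000.
Codon 2 AAC (Asn): 8.6 per 1000.
Codon 3 GCA (Ala): 20.2 per 1000.
Codon 4 CGT (Arg): 7.2 per 1000.
Codon 5 CAC (His): 11.9 per 1000.
Lowest frequency is 7.2 at codon 4.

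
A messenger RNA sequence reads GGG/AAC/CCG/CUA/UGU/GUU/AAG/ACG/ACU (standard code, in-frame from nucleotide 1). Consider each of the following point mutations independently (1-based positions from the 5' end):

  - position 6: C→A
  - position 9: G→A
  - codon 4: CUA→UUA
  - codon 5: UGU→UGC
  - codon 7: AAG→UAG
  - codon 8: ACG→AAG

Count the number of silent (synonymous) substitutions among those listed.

Codon 2: AAC (Asn) → AAA (Lys) — missense.
Codon 3: CCG (Pro) → CCA (Pro) — synonymous.
Codon 4: CUA (Leu) → UUA (Leu) — synonymous.
Codon 5: UGU (Cys) → UGC (Cys) — synonymous.
Codon 7: AAG (Lys) → UAG (Stop) — nonsense.
Codon 8: ACG (Thr) → AAG (Lys) — missense.
Synonymous: 3 of 6.

3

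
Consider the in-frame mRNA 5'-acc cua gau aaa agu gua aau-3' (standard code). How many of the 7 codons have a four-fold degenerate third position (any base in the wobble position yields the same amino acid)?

3

Codon 1 ACC (Thr): third position 4-fold.
Codon 2 CUA (Leu): third position 4-fold.
Codon 3 GAU (Asp): third position 2-fold.
Codon 4 AAA (Lys): third position 2-fold.
Codon 5 AGU (Ser): third position 2-fold.
Codon 6 GUA (Val): third position 4-fold.
Codon 7 AAU (Asn): third position 2-fold.
Four-fold degenerate third positions: 3.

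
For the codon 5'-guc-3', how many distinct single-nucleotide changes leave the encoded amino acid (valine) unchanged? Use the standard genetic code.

Position 1: none → 0 synonymous.
Position 2: none → 0 synonymous.
Position 3: GUU, GUA, GUG → 3 synonymous.
Total: 0 + 0 + 3 = 3.

3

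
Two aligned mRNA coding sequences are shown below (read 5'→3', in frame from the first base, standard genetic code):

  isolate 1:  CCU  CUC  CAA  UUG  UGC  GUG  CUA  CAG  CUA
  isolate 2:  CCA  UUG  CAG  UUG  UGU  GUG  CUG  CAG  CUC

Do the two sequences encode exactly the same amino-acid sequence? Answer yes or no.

Codon 1: CCU Pro / CCA Pro — synonymous.
Codon 2: CUC Leu / UUG Leu — synonymous.
Codon 3: CAA Gln / CAG Gln — synonymous.
Codon 4: UUG Leu / UUG Leu — identical.
Codon 5: UGC Cys / UGU Cys — synonymous.
Codon 6: GUG Val / GUG Val — identical.
Codon 7: CUA Leu / CUG Leu — synonymous.
Codon 8: CAG Gln / CAG Gln — identical.
Codon 9: CUA Leu / CUC Leu — synonymous.
Nonsynonymous differences: 0 → same protein.

yes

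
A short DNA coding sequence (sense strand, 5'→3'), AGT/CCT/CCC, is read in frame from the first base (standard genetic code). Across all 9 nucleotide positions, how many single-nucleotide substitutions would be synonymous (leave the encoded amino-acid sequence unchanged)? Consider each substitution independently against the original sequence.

Codon 1 (AGT, Ser): 1 synonymous substitution.
Codon 2 (CCT, Pro): 3 synonymous substitutions.
Codon 3 (CCC, Pro): 3 synonymous substitutions.
Total: 1 + 3 + 3 = 7.

7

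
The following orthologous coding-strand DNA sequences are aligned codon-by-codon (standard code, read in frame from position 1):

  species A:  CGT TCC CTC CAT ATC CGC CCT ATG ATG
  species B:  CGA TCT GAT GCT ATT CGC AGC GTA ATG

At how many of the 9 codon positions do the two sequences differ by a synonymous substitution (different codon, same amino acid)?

Codon 1: CGT Arg / CGA Arg — synonymous.
Codon 2: TCC Ser / TCT Ser — synonymous.
Codon 3: CTC Leu / GAT Asp — nonsynonymous.
Codon 4: CAT His / GCT Ala — nonsynonymous.
Codon 5: ATC Ile / ATT Ile — synonymous.
Codon 6: CGC Arg / CGC Arg — identical.
Codon 7: CCT Pro / AGC Ser — nonsynonymous.
Codon 8: ATG Met / GTA Val — nonsynonymous.
Codon 9: ATG Met / ATG Met — identical.
Synonymous differences: 3.

3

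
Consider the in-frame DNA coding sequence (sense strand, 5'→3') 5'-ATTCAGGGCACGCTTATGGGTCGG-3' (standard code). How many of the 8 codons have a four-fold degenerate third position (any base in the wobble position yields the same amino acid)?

Codon 1 ATT (Ile): third position 3-fold.
Codon 2 CAG (Gln): third position 2-fold.
Codon 3 GGC (Gly): third position 4-fold.
Codon 4 ACG (Thr): third position 4-fold.
Codon 5 CTT (Leu): third position 4-fold.
Codon 6 ATG (Met): third position 1-fold.
Codon 7 GGT (Gly): third position 4-fold.
Codon 8 CGG (Arg): third position 4-fold.
Four-fold degenerate third positions: 5.

5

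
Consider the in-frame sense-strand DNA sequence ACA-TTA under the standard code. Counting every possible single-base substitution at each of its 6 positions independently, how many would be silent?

5

Codon 1 (ACA, Thr): 3 synonymous substitutions.
Codon 2 (TTA, Leu): 2 synonymous substitutions.
Total: 3 + 2 = 5.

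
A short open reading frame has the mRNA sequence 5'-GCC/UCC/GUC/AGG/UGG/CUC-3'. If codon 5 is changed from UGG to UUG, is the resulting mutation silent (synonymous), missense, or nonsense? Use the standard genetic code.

missense

Position 14 falls in codon 5: UGG → Trp.
After the substitution the codon is UUG → Leu.
Trp ≠ Leu, so this is a missense mutation.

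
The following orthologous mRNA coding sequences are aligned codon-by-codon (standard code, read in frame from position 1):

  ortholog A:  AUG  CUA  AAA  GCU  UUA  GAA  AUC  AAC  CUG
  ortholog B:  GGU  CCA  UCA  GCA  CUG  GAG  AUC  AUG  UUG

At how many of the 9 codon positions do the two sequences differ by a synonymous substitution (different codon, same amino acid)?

4

Codon 1: AUG Met / GGU Gly — nonsynonymous.
Codon 2: CUA Leu / CCA Pro — nonsynonymous.
Codon 3: AAA Lys / UCA Ser — nonsynonymous.
Codon 4: GCU Ala / GCA Ala — synonymous.
Codon 5: UUA Leu / CUG Leu — synonymous.
Codon 6: GAA Glu / GAG Glu — synonymous.
Codon 7: AUC Ile / AUC Ile — identical.
Codon 8: AAC Asn / AUG Met — nonsynonymous.
Codon 9: CUG Leu / UUG Leu — synonymous.
Synonymous differences: 4.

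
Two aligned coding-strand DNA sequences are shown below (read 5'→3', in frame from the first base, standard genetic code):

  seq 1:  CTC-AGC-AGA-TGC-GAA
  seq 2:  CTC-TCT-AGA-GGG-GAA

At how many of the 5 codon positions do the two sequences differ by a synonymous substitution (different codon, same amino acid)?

Codon 1: CTC Leu / CTC Leu — identical.
Codon 2: AGC Ser / TCT Ser — synonymous.
Codon 3: AGA Arg / AGA Arg — identical.
Codon 4: TGC Cys / GGG Gly — nonsynonymous.
Codon 5: GAA Glu / GAA Glu — identical.
Synonymous differences: 1.

1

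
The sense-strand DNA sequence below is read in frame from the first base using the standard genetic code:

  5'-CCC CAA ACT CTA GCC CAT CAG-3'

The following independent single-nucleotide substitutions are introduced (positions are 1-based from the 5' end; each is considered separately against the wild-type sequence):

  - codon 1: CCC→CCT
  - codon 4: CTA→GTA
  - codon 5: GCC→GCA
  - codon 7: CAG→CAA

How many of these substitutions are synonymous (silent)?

Codon 1: CCC (Pro) → CCT (Pro) — synonymous.
Codon 4: CTA (Leu) → GTA (Val) — missense.
Codon 5: GCC (Ala) → GCA (Ala) — synonymous.
Codon 7: CAG (Gln) → CAA (Gln) — synonymous.
Synonymous: 3 of 4.

3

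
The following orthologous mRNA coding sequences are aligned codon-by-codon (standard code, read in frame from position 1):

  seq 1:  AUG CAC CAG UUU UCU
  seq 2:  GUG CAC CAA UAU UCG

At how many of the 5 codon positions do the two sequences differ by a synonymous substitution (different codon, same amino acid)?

Codon 1: AUG Met / GUG Val — nonsynonymous.
Codon 2: CAC His / CAC His — identical.
Codon 3: CAG Gln / CAA Gln — synonymous.
Codon 4: UUU Phe / UAU Tyr — nonsynonymous.
Codon 5: UCU Ser / UCG Ser — synonymous.
Synonymous differences: 2.

2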